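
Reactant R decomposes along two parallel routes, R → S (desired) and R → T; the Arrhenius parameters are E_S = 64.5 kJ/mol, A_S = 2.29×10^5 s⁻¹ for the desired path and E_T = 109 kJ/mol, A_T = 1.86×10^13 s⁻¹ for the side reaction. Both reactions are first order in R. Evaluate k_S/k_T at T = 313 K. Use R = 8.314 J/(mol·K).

Since both paths have the same order in R, the concentration cancels and S_{S/T} = k_S/k_T = (A_S/A_T)·exp[(E_T−E_S)/(RT)].
(E_T−E_S)/(RT) = (109−64.5)×10³/(8.314×313) = 44500/2602 = 17.10.
k_S/k_T = (2.29×10^5/1.86×10^13)·exp(17.10) = 1.231×10^-8 × 2.671×10^7 = 0.329.

0.329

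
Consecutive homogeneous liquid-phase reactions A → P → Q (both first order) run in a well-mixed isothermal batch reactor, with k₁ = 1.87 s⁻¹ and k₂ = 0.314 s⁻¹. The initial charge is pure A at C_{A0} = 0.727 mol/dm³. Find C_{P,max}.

0.507 mol/dm³

For a first-order series the maximum intermediate yield is C_{P,max}/C_{A0} = (k₁/k₂)^[k₂/(k₂−k₁)].
= (1.87/0.314)^(0.314/(0.314−1.87)) = (5.955)^(-0.2018) = 0.6976.
C_{P,max} = 0.6976×0.727 = 0.507 mol/dm³.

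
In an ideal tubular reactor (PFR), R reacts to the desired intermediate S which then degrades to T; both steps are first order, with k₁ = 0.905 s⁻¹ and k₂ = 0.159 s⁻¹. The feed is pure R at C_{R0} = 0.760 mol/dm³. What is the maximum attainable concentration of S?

0.525 mol/dm³

For a first-order series the maximum intermediate yield is C_{S,max}/C_{R0} = (k₁/k₂)^[k₂/(k₂−k₁)].
= (0.905/0.159)^(0.159/(0.159−0.905)) = (5.692)^(-0.2131) = 0.6903.
C_{S,max} = 0.6903×0.760 = 0.525 mol/dm³.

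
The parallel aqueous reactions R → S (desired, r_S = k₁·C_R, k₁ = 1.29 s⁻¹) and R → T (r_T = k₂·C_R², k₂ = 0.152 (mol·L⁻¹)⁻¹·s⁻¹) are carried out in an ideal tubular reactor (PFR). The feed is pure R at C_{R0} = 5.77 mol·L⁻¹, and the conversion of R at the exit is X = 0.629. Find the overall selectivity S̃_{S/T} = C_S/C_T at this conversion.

2.19

C_R = C_{R0}(1−X) = 2.141 mol·L⁻¹.
Along a PFR/batch, dC_S/dC_R = −r_S/(r_S+r_T) = −k₁/(k₁+k₂·C_R).
Integrating from C_{R0} to C_R: C_S = (1.29/0.152)·ln[(1.29+0.152·5.77)/(1.29+0.152·2.14)] = 8.487·ln(2.167/1.615) = 2.493 mol·L⁻¹.
C_T = (C_{R0}−C_R)−C_S = 1.136 mol·L⁻¹; S̃_{S/T} = 2.493/1.136 = 2.19.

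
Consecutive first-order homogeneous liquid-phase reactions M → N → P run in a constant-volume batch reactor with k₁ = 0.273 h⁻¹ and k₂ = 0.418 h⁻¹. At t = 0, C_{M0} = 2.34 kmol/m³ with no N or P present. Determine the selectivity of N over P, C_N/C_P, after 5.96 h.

For first-order series with pure M initially, C_N(t) = k₁C_{M0}/(k₂−k₁)·(e^(−k₁t) − e^(−k₂t)).
e^(−k₁t) = e^(−0.273×5.96) = e^(−1.627) = 0.1965; e^(−k₂t) = e^(−2.491) = 0.08280.
C_N = 0.273×2.34/(0.418−0.273) × (0.1965−0.08280) = 4.406×0.1137 = 0.5009 kmol/m³.
C_M = C_{M0}e^(−k₁t) = 0.4598 kmol/m³, so C_P = C_{M0}−C_M−C_N = 1.379 kmol/m³; C_N/C_P = 0.363.

0.363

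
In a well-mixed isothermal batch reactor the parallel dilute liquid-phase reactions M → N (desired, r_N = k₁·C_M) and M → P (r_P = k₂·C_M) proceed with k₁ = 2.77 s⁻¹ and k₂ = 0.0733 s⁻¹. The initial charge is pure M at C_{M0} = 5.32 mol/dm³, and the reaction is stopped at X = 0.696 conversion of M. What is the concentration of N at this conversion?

C_M = C_{M0}(1−X) = 1.617 mol/dm³.
Both paths are first order in M, so the instantaneous fraction to N is constant: dC_N/d(−C_M) = k₁/(k₁+k₂) = 0.9742.
C_N = 0.9742·(C_{M0}−C_M) = 0.9742×3.703 = 3.61 mol/dm³.

3.61 mol/dm³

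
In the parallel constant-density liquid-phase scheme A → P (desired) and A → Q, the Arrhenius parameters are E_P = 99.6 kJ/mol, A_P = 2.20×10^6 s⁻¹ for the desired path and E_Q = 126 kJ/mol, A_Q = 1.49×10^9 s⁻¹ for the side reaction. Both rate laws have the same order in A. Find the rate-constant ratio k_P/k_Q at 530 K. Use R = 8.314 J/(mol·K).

k_P/k_Q = (A_P/A_Q)·exp[−(E_P−E_Q)/(RT)] = (A_P/A_Q)·exp[(E_Q−E_P)/(RT)].
(E_Q−E_P)/(RT) = (126−99.6)×10³/(8.314×530) = 26400/4406 = 5.991.
k_P/k_Q = (2.20×10^6/1.49×10^9)·exp(5.991) = 0.001477 × 399.9 = 0.590.

0.590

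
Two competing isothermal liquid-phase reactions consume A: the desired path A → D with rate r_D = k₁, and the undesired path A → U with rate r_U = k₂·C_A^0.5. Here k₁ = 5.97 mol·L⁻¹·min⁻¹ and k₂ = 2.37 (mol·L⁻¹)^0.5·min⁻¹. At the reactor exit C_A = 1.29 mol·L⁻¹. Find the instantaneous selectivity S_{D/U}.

S_{D/U} = r_D/r_U = (k₁)/(k₂·C_A^0.5) = (k₁/k₂)·C_A^-0.5.
= (5.97) / (2.37×1.290^0.5) = 5.970/2.692 = 2.22.

2.22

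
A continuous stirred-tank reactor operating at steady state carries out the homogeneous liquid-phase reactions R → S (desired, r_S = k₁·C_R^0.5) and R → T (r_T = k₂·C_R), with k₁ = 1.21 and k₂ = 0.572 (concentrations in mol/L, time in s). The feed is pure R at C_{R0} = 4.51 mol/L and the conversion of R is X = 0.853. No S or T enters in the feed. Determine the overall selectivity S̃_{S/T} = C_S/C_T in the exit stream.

2.60

Exit C_R = C_{R0}(1−X) = 4.51×0.147 = 0.6630 mol/L.
Rates in a CSTR are evaluated at the outlet concentration: r_S = 1.21×0.6630^0.5 = 0.9852, r_T = 0.572×0.6630 = 0.3792.
Overall selectivity = C_S/C_T = r_Sτ/(r_Tτ) = r_S/r_T = 2.60.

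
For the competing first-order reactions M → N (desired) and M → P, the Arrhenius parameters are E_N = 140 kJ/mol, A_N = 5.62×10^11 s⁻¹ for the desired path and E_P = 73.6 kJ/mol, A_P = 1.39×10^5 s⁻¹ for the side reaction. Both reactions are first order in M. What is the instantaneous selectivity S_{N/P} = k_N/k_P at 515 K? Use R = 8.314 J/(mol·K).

0.744

k_N/k_P = (A_N/A_P)·exp[−(E_N−E_P)/(RT)] = (A_N/A_P)·exp[(E_P−E_N)/(RT)].
(E_P−E_N)/(RT) = (73.6−140)×10³/(8.314×515) = -66400/4282 = -15.51.
k_N/k_P = (5.62×10^11/1.39×10^5)·exp(-15.51) = 4.043×10^6 × 1.841×10^-7 = 0.744.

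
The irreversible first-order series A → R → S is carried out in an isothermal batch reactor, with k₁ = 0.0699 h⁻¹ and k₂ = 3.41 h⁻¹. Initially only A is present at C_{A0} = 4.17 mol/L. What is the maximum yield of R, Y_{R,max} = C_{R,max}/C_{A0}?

At the optimum, C_{R,max}/C_{A0} = (k₁/k₂)^[k₂/(k₂−k₁)].
= (0.0699/3.41)^(3.41/(3.41−0.0699)) = (0.02050)^(1.021) = 0.01890.

0.0189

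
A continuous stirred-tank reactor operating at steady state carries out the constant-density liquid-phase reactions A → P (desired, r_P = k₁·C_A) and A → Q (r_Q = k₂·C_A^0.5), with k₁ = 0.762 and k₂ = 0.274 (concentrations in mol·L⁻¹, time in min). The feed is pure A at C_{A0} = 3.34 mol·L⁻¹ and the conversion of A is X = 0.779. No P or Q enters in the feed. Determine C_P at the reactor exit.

Exit C_A = C_{A0}(1−X) = 3.34×0.221 = 0.7381 mol·L⁻¹.
In a CSTR the entire volume is at exit conditions, so r_P = 0.762×0.7381 = 0.5625 and r_Q = 0.274×0.7381^0.5 = 0.2354.
Fraction of consumed A going to P: r_P/(r_P+r_Q) = 0.7050.
C_P = 0.7050·C_{A0}·X = 0.7050×3.34×0.779 = 1.83 mol·L⁻¹.

1.83 mol·L⁻¹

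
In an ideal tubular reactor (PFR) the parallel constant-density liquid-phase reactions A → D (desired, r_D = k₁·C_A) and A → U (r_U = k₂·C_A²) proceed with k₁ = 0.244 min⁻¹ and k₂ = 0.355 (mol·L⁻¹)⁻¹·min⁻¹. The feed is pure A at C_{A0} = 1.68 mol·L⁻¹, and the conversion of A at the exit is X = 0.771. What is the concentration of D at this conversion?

C_A = C_{A0}(1−X) = 0.3847 mol·L⁻¹.
Along a PFR/batch, dC_D/dC_A = −r_D/(r_D+r_U) = −k₁/(k₁+k₂·C_A).
Integrating from C_{A0} to C_A: C_D = (0.244/0.355)·ln[(0.244+0.355·1.68)/(0.244+0.355·0.385)] = 0.6873·ln(0.8404/0.3806) = 0.5445 mol·L⁻¹.

0.544 mol·L⁻¹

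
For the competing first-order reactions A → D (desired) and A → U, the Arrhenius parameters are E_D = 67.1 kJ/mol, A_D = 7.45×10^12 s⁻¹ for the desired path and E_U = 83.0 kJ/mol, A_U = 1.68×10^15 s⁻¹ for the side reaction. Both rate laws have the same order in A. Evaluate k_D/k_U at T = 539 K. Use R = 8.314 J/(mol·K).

Since both paths have the same order in A, the concentration cancels and S_{D/U} = k_D/k_U = (A_D/A_U)·exp[(E_U−E_D)/(RT)].
(E_U−E_D)/(RT) = (83.0−67.1)×10³/(8.314×539) = 15900/4481 = 3.548.
k_D/k_U = (7.45×10^12/1.68×10^15)·exp(3.548) = 0.004435 × 34.75 = 0.154.
Since E_D < E_U, lowering the temperature improves selectivity toward D.

0.154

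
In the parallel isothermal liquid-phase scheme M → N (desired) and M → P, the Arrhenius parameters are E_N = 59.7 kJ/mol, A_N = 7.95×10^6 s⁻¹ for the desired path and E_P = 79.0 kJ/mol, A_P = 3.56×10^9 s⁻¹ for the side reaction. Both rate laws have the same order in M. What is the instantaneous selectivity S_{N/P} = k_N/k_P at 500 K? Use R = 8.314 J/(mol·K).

0.232

Since both paths have the same order in M, the concentration cancels and S_{N/P} = k_N/k_P = (A_N/A_P)·exp[(E_P−E_N)/(RT)].
(E_P−E_N)/(RT) = (79.0−59.7)×10³/(8.314×500) = 19300/4157 = 4.643.
k_N/k_P = (7.95×10^6/3.56×10^9)·exp(4.643) = 0.002233 × 103.8 = 0.232.
Since E_N < E_P, lowering the temperature improves selectivity toward N.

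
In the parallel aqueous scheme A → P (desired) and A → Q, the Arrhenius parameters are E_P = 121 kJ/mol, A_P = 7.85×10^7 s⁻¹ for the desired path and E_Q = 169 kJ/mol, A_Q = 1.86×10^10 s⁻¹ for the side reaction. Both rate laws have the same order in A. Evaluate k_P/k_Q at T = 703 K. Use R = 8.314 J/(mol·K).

15.6

With equal orders, S_{P/Q} = k_P/k_Q = (A_P/A_Q)·exp[(E_Q−E_P)/(RT)].
(E_Q−E_P)/(RT) = (169−121)×10³/(8.314×703) = 48000/5845 = 8.213.
k_P/k_Q = (7.85×10^7/1.86×10^10)·exp(8.213) = 0.004220 × 3687 = 15.6.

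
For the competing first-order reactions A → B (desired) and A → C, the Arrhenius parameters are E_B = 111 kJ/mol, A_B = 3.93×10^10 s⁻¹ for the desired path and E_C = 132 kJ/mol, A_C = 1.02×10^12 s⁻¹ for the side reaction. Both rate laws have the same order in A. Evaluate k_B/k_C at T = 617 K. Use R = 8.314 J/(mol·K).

2.31

With equal orders, S_{B/C} = k_B/k_C = (A_B/A_C)·exp[(E_C−E_B)/(RT)].
(E_C−E_B)/(RT) = (132−111)×10³/(8.314×617) = 21000/5130 = 4.094.
k_B/k_C = (3.93×10^10/1.02×10^12)·exp(4.094) = 0.03853 × 59.97 = 2.31.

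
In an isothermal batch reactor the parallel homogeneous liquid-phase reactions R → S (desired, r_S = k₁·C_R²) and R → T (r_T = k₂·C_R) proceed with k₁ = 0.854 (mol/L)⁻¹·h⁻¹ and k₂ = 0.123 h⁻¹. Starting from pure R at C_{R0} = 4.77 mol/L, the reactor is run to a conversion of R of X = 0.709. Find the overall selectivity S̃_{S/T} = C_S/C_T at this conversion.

C_R = C_{R0}(1−X) = 1.388 mol/L.
Along a PFR/batch, dC_T/dC_R = −r_T/(r_S+r_T) = −k₂/(k₂+k₁·C_R).
Integrating from C_{R0} to C_R: C_T = (0.123/0.854)·ln[(0.123+0.854·4.77)/(0.123+0.854·1.39)] = 0.1440·ln(4.197/1.308) = 0.1679 mol/L.
Then C_S = (C_{R0}−C_R) − C_T = 3.382 − 0.1679 = 3.214 mol/L.
S̃_{S/T} = C_S/C_T = 3.214/0.1679 = 19.1.

19.1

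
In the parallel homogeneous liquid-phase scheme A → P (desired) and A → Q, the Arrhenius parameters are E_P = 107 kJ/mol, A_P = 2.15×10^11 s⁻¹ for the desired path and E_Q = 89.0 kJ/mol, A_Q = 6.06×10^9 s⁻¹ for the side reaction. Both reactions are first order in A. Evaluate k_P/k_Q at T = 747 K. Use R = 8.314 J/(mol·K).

1.96

Since both paths have the same order in A, the concentration cancels and S_{P/Q} = k_P/k_Q = (A_P/A_Q)·exp[(E_Q−E_P)/(RT)].
(E_Q−E_P)/(RT) = (89.0−107)×10³/(8.314×747) = -18000/6211 = -2.898.
k_P/k_Q = (2.15×10^11/6.06×10^9)·exp(-2.898) = 35.48 × 0.05512 = 1.96.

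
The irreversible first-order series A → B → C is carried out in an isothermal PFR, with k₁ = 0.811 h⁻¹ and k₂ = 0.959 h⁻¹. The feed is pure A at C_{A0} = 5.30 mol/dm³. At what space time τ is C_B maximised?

Setting dC_B/dτ = 0 gives τ_opt = ln(k₂/k₁)/(k₂−k₁).
= ln(0.959/0.811)/(0.959−0.811) = ln(1.182)/0.1480 = 0.1676/0.1480 = 1.13 h.

1.13 h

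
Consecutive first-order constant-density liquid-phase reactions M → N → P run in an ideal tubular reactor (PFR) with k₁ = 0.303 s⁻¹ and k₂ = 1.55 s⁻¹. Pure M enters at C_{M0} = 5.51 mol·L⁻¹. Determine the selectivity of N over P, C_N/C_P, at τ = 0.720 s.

Solving the coupled first-order balances gives C_N(τ) = [k₁/(k₂−k₁)]·C_{M0}·(e^(−k₁τ) − e^(−k₂τ)).
e^(−k₁τ) = e^(−0.303×0.720) = e^(−0.2182) = 0.8040; e^(−k₂τ) = e^(−1.116) = 0.3276.
C_N = 0.303×5.51/(1.55−0.303) × (0.8040−0.3276) = 1.339×0.4764 = 0.6378 mol·L⁻¹.
C_M = C_{M0}e^(−k₁τ) = 4.430 mol·L⁻¹, so C_P = C_{M0}−C_M−C_N = 0.4421 mol·L⁻¹; C_N/C_P = 1.44.

1.44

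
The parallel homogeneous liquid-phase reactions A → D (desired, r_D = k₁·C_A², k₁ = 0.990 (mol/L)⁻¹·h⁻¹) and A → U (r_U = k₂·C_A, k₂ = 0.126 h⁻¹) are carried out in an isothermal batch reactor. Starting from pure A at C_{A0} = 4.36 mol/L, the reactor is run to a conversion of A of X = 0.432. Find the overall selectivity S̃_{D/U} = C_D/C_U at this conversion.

C_A = C_{A0}(1−X) = 2.476 mol/L.
Along a PFR/batch, dC_U/dC_A = −r_U/(r_D+r_U) = −k₂/(k₂+k₁·C_A).
Integrating from C_{A0} to C_A: C_U = (0.126/0.990)·ln[(0.126+0.990·4.36)/(0.126+0.990·2.48)] = 0.1273·ln(4.442/2.578) = 0.06927 mol/L.
Then C_D = (C_{A0}−C_A) − C_U = 1.884 − 0.06927 = 1.814 mol/L.
S̃_{D/U} = C_D/C_U = 1.814/0.06927 = 26.2.

26.2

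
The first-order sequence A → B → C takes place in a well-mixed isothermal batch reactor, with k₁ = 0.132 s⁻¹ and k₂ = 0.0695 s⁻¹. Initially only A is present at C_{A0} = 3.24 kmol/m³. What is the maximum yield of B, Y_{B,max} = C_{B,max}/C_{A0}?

Evaluating C_B at t_opt = ln(k₂/k₁)/(k₂−k₁) gives C_{B,max}/C_{A0} = (k₁/k₂)^[k₂/(k₂−k₁)].
= (0.132/0.0695)^(0.0695/(0.0695−0.132)) = (1.899)^(-1.112) = 0.4900.

0.490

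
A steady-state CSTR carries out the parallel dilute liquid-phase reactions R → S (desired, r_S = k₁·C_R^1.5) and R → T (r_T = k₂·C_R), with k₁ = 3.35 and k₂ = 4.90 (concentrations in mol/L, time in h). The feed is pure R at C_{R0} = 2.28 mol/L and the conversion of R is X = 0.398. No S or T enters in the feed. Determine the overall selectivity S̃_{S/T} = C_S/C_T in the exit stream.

0.801

Exit C_R = C_{R0}(1−X) = 2.28×0.602 = 1.373 mol/L.
A CSTR operates uniformly at the exit composition, giving r_S = 5.387 and r_T = 6.726 (each k·C_R^n at C_R = 1.373).
Overall selectivity = C_S/C_T = r_Sτ/(r_Tτ) = r_S/r_T = 0.801.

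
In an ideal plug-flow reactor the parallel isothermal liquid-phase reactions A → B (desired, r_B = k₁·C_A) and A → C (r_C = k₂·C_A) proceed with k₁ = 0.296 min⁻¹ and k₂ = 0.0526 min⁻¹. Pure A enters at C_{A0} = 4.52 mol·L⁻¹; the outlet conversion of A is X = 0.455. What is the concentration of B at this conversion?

1.75 mol·L⁻¹

C_A = C_{A0}(1−X) = 2.463 mol·L⁻¹.
Both paths are first order in A, so the instantaneous fraction to B is constant: dC_B/d(−C_A) = k₁/(k₁+k₂) = 0.8491.
C_B = 0.8491·(C_{A0}−C_A) = 0.8491×2.057 = 1.75 mol·L⁻¹.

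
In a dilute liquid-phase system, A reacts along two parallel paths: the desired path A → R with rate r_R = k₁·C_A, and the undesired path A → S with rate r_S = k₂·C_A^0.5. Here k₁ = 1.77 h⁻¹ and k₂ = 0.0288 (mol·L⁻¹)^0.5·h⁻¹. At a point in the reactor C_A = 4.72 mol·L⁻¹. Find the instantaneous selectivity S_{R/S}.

S_{R/S} = r_R/r_S = (k₁·C_A)/(k₂·C_A^0.5) = (k₁/k₂)·C_A^0.5.
= (1.77×4.720) / (0.0288×4.720^0.5) = 8.354/0.06257 = 134.
Since the desired path is higher order in A, keeping C_A high (PFR or concentrated feed) favours R.

134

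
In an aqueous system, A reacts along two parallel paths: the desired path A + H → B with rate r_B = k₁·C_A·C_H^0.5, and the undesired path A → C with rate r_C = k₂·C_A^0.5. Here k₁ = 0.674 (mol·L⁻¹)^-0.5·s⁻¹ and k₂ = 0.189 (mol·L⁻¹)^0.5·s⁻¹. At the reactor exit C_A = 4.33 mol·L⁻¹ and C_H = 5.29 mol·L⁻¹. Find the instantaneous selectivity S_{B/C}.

17.1

S_{B/C} = r_B/r_C = (k₁·C_A·C_H^0.5)/(k₂·C_A^0.5) = (k₁/k₂)·C_A^0.5·C_H^0.5.
= (0.674×4.330×5.290^0.5) / (0.189×4.330^0.5) = 6.712/0.3933 = 17.1.
Since the desired path is higher order in A, keeping C_A high (PFR or concentrated feed) favours B.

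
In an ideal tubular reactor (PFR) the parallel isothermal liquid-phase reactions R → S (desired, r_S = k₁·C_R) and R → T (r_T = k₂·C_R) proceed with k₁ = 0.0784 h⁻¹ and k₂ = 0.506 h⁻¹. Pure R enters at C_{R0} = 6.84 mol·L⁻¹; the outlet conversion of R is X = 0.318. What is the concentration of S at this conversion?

C_R = C_{R0}(1−X) = 4.665 mol·L⁻¹.
Both paths are first order in R, so the instantaneous fraction to S is constant: dC_S/d(−C_R) = k₁/(k₁+k₂) = 0.1342.
C_S = 0.1342·(C_{R0}−C_R) = 0.1342×2.175 = 0.292 mol·L⁻¹.

0.292 mol·L⁻¹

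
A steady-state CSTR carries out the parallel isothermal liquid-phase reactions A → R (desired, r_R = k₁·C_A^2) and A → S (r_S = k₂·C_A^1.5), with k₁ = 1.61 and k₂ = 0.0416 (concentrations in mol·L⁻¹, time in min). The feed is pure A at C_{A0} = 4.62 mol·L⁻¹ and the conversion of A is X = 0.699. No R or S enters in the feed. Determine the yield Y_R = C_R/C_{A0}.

Exit C_A = C_{A0}(1−X) = 4.62×0.301 = 1.391 mol·L⁻¹.
In a CSTR the entire volume is at exit conditions, so r_R = 1.61×1.391^2 = 3.113 and r_S = 0.0416×1.391^1.5 = 0.06822.
Fraction of consumed A going to R: r_R/(r_R+r_S) = 0.9786.
C_R = 0.9786·C_{A0}·X = 0.9786×4.62×0.699 = 3.16 mol·L⁻¹; Y_R = C_R/C_{A0} = 0.684.

0.684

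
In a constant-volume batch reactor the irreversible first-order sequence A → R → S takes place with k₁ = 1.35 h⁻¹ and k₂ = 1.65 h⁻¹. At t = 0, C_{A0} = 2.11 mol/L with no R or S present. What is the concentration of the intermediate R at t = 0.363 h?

Solving the coupled first-order balances gives C_R(t) = [k₁/(k₂−k₁)]·C_{A0}·(e^(−k₁t) − e^(−k₂t)).
e^(−k₁t) = e^(−1.35×0.363) = e^(−0.4901) = 0.6126; e^(−k₂t) = e^(−0.5989) = 0.5494.
C_R = 1.35×2.11/(1.65−1.35) × (0.6126−0.5494) = 9.495×0.06321 = 0.6002 mol/L.

0.600 mol/L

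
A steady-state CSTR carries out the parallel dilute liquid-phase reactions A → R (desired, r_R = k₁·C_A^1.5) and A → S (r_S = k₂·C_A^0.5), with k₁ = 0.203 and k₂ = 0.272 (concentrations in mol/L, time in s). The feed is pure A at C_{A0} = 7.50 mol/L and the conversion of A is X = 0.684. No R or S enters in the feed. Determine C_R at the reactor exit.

3.28 mol/L

Exit C_A = C_{A0}(1−X) = 7.50×0.316 = 2.370 mol/L.
In a CSTR the entire volume is at exit conditions, so r_R = 0.203×2.370^1.5 = 0.7407 and r_S = 0.272×2.370^0.5 = 0.4187.
Fraction of consumed A going to R: r_R/(r_R+r_S) = 0.6388.
C_R = 0.6388·C_{A0}·X = 0.6388×7.50×0.684 = 3.28 mol/L.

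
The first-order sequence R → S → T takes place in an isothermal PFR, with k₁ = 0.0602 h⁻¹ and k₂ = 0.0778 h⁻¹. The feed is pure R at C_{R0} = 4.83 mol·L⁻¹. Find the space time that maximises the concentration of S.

The intermediate peaks when r₁ = r₂, i.e. k₁e^(−k₁τ) = k₂e^(−k₂τ), giving τ_opt = ln(k₂/k₁)/(k₂−k₁).
= ln(0.0778/0.0602)/(0.0778−0.0602) = ln(1.292)/0.01760 = 0.2565/0.01760 = 14.6 h.

14.6 h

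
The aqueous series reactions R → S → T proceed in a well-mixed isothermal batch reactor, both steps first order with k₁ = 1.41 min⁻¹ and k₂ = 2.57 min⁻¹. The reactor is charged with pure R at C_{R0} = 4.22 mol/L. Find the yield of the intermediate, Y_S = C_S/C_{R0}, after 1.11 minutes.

Solving the coupled first-order balances gives C_S(t) = [k₁/(k₂−k₁)]·C_{R0}·(e^(−k₁t) − e^(−k₂t)).
e^(−k₁t) = e^(−1.41×1.11) = e^(−1.565) = 0.2091; e^(−k₂t) = e^(−2.853) = 0.05769.
C_S = 1.41×4.22/(2.57−1.41) × (0.2091−0.05769) = 5.129×0.1514 = 0.7765 mol/L.
Y_S = C_S/C_{R0} = 0.7765/4.22 = 0.184.

0.184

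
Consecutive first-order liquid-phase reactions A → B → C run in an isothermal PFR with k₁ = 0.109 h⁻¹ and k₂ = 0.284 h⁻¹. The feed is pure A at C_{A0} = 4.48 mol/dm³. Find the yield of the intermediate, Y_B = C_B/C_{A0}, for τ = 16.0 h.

0.102

The intermediate concentration in a first-order A→B→C sequence is C_B = k₁C_{A0}(e^(−k₁τ) − e^(−k₂τ))/(k₂−k₁).
e^(−k₁τ) = e^(−0.109×16.0) = e^(−1.744) = 0.1748; e^(−k₂τ) = e^(−4.544) = 0.01063.
C_B = 0.109×4.48/(0.284−0.109) × (0.1748−0.01063) = 2.790×0.1642 = 0.4582 mol/dm³.
Y_B = C_B/C_{A0} = 0.4582/4.48 = 0.102.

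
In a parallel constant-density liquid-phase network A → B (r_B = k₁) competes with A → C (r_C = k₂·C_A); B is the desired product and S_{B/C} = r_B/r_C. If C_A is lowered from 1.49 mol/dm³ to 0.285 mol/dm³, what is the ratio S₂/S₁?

5.23

S_{B/C} = (k₁/k₂)·C_A⁻¹, so S₂/S₁ = (C_{A,2}/C_{A,1})⁻¹.
= 1.49/0.285 = 5.23.
Selectivity toward B rises as C_A falls — low-concentration operation is favoured.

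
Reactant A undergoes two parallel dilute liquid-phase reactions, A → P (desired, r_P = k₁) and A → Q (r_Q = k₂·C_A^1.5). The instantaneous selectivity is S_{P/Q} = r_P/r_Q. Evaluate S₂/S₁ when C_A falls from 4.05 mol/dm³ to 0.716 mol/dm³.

13.5

S_{P/Q} = (k₁/k₂)·C_A^-1.5, so S₂/S₁ = (C_{A,2}/C_{A,1})^-1.5.
= (0.716/4.05)^(-1.5) = (0.1768)^(-1.5) = 13.5.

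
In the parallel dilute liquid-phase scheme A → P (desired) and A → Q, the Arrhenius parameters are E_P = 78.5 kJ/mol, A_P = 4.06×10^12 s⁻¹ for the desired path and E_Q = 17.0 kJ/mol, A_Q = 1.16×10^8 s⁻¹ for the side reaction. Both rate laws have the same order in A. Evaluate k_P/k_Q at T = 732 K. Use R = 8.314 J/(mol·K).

k_P/k_Q = (A_P/A_Q)·exp[−(E_P−E_Q)/(RT)] = (A_P/A_Q)·exp[(E_Q−E_P)/(RT)].
(E_Q−E_P)/(RT) = (17.0−78.5)×10³/(8.314×732) = -61500/6086 = -10.11.
k_P/k_Q = (4.06×10^12/1.16×10^8)·exp(-10.11) = 35000 × 4.086×10^-5 = 1.43.

1.43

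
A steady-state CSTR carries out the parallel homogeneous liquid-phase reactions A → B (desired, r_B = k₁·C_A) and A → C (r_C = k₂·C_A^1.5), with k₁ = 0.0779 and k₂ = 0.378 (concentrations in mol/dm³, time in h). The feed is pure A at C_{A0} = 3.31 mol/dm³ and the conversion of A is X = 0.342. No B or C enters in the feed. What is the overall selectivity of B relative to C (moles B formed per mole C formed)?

0.140

Exit C_A = C_{A0}(1−X) = 3.31×0.658 = 2.178 mol/dm³.
Rates in a CSTR are evaluated at the outlet concentration: r_B = 0.0779×2.178 = 0.1697, r_C = 0.378×2.178^1.5 = 1.215.
Overall selectivity = C_B/C_C = r_Bτ/(r_Cτ) = r_B/r_C = 0.140.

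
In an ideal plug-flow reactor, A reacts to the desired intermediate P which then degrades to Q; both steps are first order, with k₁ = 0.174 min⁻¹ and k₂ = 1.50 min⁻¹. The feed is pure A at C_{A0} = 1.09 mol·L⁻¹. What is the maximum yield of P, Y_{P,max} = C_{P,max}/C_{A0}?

0.0874

For a first-order series the maximum intermediate yield is C_{P,max}/C_{A0} = (k₁/k₂)^[k₂/(k₂−k₁)].
= (0.174/1.50)^(1.50/(1.50−0.174)) = (0.1160)^(1.131) = 0.08744.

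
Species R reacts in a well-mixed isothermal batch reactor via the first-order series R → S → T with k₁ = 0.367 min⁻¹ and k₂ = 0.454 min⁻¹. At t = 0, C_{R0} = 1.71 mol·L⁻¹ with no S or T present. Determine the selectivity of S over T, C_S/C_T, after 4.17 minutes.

Solving the coupled first-order balances gives C_S(t) = [k₁/(k₂−k₁)]·C_{R0}·(e^(−k₁t) − e^(−k₂t)).
e^(−k₁t) = e^(−0.367×4.17) = e^(−1.530) = 0.2165; e^(−k₂t) = e^(−1.893) = 0.1506.
C_S = 0.367×1.71/(0.454−0.367) × (0.2165−0.1506) = 7.213×0.06586 = 0.4751 mol·L⁻¹.
C_R = C_{R0}e^(−k₁t) = 0.3701 mol·L⁻¹, so C_T = C_{R0}−C_R−C_S = 0.8648 mol·L⁻¹; C_S/C_T = 0.549.

0.549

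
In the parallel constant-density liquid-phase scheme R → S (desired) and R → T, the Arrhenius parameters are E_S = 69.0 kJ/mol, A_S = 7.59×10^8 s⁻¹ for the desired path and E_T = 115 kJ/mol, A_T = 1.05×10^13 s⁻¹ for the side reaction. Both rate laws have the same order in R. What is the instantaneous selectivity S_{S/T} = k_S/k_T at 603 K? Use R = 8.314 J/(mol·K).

k_S/k_T = (A_S/A_T)·exp[−(E_S−E_T)/(RT)] = (A_S/A_T)·exp[(E_T−E_S)/(RT)].
(E_T−E_S)/(RT) = (115−69.0)×10³/(8.314×603) = 46000/5013 = 9.176.
k_S/k_T = (7.59×10^8/1.05×10^13)·exp(9.176) = 7.229×10^-5 × 9658 = 0.698.

0.698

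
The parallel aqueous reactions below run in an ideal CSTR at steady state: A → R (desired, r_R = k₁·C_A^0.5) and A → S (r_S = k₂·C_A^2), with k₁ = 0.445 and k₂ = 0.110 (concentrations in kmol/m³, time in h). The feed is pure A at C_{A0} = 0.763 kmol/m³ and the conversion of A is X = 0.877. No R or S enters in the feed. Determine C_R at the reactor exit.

Exit C_A = C_{A0}(1−X) = 0.763×0.123 = 0.09385 kmol/m³.
Rates in a CSTR are evaluated at the outlet concentration: r_R = 0.445×0.09385^0.5 = 0.1363, r_S = 0.110×0.09385^2 = 9.688×10^-4.
Fraction of consumed A going to R: r_R/(r_R+r_S) = 0.9929.
C_R = 0.9929·C_{A0}·X = 0.9929×0.763×0.877 = 0.664 kmol/m³.

0.664 kmol/m³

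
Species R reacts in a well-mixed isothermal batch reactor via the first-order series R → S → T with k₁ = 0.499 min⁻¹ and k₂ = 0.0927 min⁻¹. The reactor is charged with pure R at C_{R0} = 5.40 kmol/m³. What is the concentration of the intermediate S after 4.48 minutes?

For first-order series with pure R initially, C_S(t) = k₁C_{R0}/(k₂−k₁)·(e^(−k₁t) − e^(−k₂t)).
e^(−k₁t) = e^(−0.499×4.48) = e^(−2.236) = 0.1069; e^(−k₂t) = e^(−0.4153) = 0.6601.
C_S = 0.499×5.40/(0.0927−0.499) × (0.1069−0.6601) = (-6.632)×(-0.5532) = 3.669 kmol/m³.

3.67 kmol/m³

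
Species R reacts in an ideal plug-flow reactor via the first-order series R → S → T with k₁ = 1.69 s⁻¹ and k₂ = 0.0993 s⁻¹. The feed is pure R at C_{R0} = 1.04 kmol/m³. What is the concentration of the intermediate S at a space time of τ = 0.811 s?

For first-order series with pure R initially, C_S(τ) = k₁C_{R0}/(k₂−k₁)·(e^(−k₁τ) − e^(−k₂τ)).
e^(−k₁τ) = e^(−1.69×0.811) = e^(−1.371) = 0.2540; e^(−k₂τ) = e^(−0.08053) = 0.9226.
C_S = 1.69×1.04/(0.0993−1.69) × (0.2540−0.9226) = (-1.105)×(-0.6687) = 0.7388 kmol/m³.

0.739 kmol/m³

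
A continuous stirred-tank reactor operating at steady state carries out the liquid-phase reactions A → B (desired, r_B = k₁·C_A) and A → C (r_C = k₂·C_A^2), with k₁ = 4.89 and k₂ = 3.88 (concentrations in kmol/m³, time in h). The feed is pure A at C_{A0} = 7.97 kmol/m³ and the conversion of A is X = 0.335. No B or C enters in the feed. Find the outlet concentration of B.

Exit C_A = C_{A0}(1−X) = 7.97×0.665 = 5.300 kmol/m³.
Rates in a CSTR are evaluated at the outlet concentration: r_B = 4.89×5.300 = 25.92, r_C = 3.88×5.300^2 = 109.0.
Fraction of consumed A going to B: r_B/(r_B+r_C) = 0.1921.
C_B = 0.1921·C_{A0}·X = 0.1921×7.97×0.335 = 0.513 kmol/m³.

0.513 kmol/m³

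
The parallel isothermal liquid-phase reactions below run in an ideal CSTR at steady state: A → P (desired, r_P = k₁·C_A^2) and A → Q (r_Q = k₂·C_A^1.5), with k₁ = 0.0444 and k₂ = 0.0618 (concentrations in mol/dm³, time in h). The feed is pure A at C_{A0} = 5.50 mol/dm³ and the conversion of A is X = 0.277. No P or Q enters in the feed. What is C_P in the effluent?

0.897 mol/dm³

Exit C_A = C_{A0}(1−X) = 5.50×0.723 = 3.976 mol/dm³.
Rates in a CSTR are evaluated at the outlet concentration: r_P = 0.0444×3.976^2 = 0.7021, r_Q = 0.0618×3.976^1.5 = 0.4900.
Fraction of consumed A going to P: r_P/(r_P+r_Q) = 0.5889.
C_P = 0.5889·C_{A0}·X = 0.5889×5.50×0.277 = 0.897 mol/dm³.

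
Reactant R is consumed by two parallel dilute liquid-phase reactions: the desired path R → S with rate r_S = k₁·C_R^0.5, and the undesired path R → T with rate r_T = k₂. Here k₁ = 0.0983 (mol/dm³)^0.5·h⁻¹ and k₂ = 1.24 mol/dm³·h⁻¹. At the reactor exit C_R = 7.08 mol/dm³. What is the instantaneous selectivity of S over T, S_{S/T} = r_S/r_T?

0.211

S_{S/T} = r_S/r_T = (k₁·C_R^0.5)/(k₂) = (k₁/k₂)·C_R^0.5.
= (0.0983×7.080^0.5) / (1.24) = 0.2616/1.240 = 0.211.
Since the desired path is higher order in R, keeping C_R high (PFR or concentrated feed) favours S.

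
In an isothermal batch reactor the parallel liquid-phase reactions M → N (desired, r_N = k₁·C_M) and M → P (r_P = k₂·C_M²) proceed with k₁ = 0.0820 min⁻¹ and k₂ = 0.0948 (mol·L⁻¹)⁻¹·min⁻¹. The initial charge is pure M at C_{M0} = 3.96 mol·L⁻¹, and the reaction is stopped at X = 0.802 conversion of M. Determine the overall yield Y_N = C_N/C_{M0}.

0.235

C_M = C_{M0}(1−X) = 0.7841 mol·L⁻¹.
Along a PFR/batch, dC_N/dC_M = −r_N/(r_N+r_P) = −k₁/(k₁+k₂·C_M).
Integrating from C_{M0} to C_M: C_N = (0.0820/0.0948)·ln[(0.0820+0.0948·3.96)/(0.0820+0.0948·0.784)] = 0.8650·ln(0.4574/0.1563) = 0.9286 mol·L⁻¹.
Y_N = C_N/C_{M0} = 0.9286/3.96 = 0.235.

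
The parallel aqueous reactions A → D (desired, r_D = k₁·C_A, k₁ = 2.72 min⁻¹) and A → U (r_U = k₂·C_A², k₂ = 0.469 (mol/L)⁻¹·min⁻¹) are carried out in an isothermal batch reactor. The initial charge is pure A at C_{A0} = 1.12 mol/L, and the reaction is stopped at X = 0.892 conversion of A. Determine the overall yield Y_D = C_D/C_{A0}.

0.807

C_A = C_{A0}(1−X) = 0.1210 mol/L.
Along a PFR/batch, dC_D/dC_A = −r_D/(r_D+r_U) = −k₁/(k₁+k₂·C_A).
Integrating from C_{A0} to C_A: C_D = (2.72/0.469)·ln[(2.72+0.469·1.12)/(2.72+0.469·0.121)] = 5.800·ln(3.245/2.777) = 0.9043 mol/L.
Y_D = C_D/C_{A0} = 0.9043/1.12 = 0.807.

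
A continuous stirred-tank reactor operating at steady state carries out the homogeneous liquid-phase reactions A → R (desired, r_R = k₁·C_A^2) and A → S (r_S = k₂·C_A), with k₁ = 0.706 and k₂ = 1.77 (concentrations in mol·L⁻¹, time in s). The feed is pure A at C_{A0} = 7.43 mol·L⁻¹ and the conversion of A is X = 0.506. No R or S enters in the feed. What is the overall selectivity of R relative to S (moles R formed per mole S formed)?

1.46

Exit C_A = C_{A0}(1−X) = 7.43×0.494 = 3.670 mol·L⁻¹.
A CSTR operates uniformly at the exit composition, giving r_R = 9.511 and r_S = 6.497 (each k·C_A^n at C_A = 3.670).
Overall selectivity = C_R/C_S = r_Rτ/(r_Sτ) = r_R/r_S = 1.46.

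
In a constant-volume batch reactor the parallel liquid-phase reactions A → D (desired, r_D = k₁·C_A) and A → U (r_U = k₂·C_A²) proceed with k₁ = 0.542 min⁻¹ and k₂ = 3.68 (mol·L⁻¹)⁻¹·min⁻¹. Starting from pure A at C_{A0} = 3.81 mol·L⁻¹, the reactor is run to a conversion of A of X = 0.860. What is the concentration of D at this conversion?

C_A = C_{A0}(1−X) = 0.5334 mol·L⁻¹.
Along a PFR/batch, dC_D/dC_A = −r_D/(r_D+r_U) = −k₁/(k₁+k₂·C_A).
Integrating from C_{A0} to C_A: C_D = (0.542/3.68)·ln[(0.542+3.68·3.81)/(0.542+3.68·0.533)] = 0.1473·ln(14.56/2.505) = 0.2592 mol·L⁻¹.

0.259 mol·L⁻¹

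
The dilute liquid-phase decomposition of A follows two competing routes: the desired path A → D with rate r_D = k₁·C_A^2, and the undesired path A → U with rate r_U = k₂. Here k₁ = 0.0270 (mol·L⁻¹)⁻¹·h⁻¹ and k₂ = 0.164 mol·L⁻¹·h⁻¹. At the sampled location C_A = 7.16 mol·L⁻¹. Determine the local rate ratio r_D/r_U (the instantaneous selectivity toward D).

8.44

S_{D/U} = r_D/r_U = (k₁·C_A^2)/(k₂) = (k₁/k₂)·C_A^2.
= (0.0270×7.160^2) / (0.164) = 1.384/0.1640 = 8.44.
Since the desired path is higher order in A, keeping C_A high (PFR or concentrated feed) favours D.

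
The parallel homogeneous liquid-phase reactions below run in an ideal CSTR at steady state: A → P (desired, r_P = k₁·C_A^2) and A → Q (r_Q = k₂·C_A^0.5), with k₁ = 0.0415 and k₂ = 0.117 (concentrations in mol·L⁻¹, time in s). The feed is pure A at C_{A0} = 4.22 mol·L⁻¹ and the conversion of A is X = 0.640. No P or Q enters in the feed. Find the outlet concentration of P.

Exit C_A = C_{A0}(1−X) = 4.22×0.360 = 1.519 mol·L⁻¹.
In a CSTR the entire volume is at exit conditions, so r_P = 0.0415×1.519^2 = 0.09578 and r_Q = 0.117×1.519^0.5 = 0.1442.
Fraction of consumed A going to P: r_P/(r_P+r_Q) = 0.3991.
C_P = 0.3991·C_{A0}·X = 0.3991×4.22×0.640 = 1.08 mol·L⁻¹.

1.08 mol·L⁻¹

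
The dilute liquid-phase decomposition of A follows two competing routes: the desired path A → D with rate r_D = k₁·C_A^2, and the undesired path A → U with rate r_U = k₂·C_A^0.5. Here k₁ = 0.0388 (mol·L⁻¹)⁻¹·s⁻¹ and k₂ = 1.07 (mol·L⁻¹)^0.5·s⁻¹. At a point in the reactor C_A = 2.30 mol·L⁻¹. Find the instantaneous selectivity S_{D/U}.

0.126

S_{D/U} = r_D/r_U = (k₁·C_A^2)/(k₂·C_A^0.5) = (k₁/k₂)·C_A^1.5.
= (0.0388×2.300^2) / (1.07×2.300^0.5) = 0.2053/1.623 = 0.126.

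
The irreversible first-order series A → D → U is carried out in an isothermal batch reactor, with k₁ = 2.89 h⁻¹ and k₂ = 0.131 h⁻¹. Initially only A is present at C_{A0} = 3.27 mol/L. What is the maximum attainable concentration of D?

2.82 mol/L

At the optimum, C_{D,max}/C_{A0} = (k₁/k₂)^[k₂/(k₂−k₁)].
= (2.89/0.131)^(0.131/(0.131−2.89)) = (22.06)^(-0.04748) = 0.8634.
C_{D,max} = 0.8634×3.27 = 2.82 mol/L.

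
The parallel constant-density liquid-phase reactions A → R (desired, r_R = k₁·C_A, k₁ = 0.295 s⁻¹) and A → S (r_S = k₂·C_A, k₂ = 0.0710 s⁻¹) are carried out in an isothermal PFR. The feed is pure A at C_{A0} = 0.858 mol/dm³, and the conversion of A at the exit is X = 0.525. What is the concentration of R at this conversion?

0.363 mol/dm³

C_A = C_{A0}(1−X) = 0.4075 mol/dm³.
Both paths are first order in A, so the instantaneous fraction to R is constant: dC_R/d(−C_A) = k₁/(k₁+k₂) = 0.8060.
C_R = 0.8060·(C_{A0}−C_A) = 0.8060×0.4505 = 0.363 mol/dm³.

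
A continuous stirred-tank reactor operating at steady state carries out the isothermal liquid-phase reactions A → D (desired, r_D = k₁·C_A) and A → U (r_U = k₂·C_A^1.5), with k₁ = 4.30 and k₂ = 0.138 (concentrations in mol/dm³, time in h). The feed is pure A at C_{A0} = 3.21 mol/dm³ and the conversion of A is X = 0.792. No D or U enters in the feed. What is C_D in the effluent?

Exit C_A = C_{A0}(1−X) = 3.21×0.208 = 0.6677 mol/dm³.
In a CSTR the entire volume is at exit conditions, so r_D = 4.30×0.6677 = 2.871 and r_U = 0.138×0.6677^1.5 = 0.07529.
Fraction of consumed A going to D: r_D/(r_D+r_U) = 0.9744.
C_D = 0.9744·C_{A0}·X = 0.9744×3.21×0.792 = 2.48 mol/dm³.

2.48 mol/dm³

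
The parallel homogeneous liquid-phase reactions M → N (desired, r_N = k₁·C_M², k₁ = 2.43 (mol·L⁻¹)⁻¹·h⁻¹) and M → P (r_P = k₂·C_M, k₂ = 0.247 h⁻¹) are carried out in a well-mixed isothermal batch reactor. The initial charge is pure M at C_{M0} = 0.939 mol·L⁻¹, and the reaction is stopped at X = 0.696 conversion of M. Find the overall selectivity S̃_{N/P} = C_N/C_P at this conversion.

5.50

C_M = C_{M0}(1−X) = 0.2855 mol·L⁻¹.
Along a PFR/batch, dC_P/dC_M = −r_P/(r_N+r_P) = −k₂/(k₂+k₁·C_M).
Integrating from C_{M0} to C_M: C_P = (0.247/2.43)·ln[(0.247+2.43·0.939)/(0.247+2.43·0.285)] = 0.1016·ln(2.529/0.9407) = 0.1005 mol·L⁻¹.
Then C_N = (C_{M0}−C_M) − C_P = 0.6535 − 0.1005 = 0.5530 mol·L⁻¹.
S̃_{N/P} = C_N/C_P = 0.5530/0.1005 = 5.50.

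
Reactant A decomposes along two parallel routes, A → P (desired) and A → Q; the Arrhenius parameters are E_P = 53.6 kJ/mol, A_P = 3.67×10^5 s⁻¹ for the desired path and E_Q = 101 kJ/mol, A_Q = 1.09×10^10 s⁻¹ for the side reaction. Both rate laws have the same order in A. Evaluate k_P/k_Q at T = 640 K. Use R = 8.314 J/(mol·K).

Since both paths have the same order in A, the concentration cancels and S_{P/Q} = k_P/k_Q = (A_P/A_Q)·exp[(E_Q−E_P)/(RT)].
(E_Q−E_P)/(RT) = (101−53.6)×10³/(8.314×640) = 47400/5321 = 8.908.
k_P/k_Q = (3.67×10^5/1.09×10^10)·exp(8.908) = 3.367×10^-5 × 7392 = 0.249.

0.249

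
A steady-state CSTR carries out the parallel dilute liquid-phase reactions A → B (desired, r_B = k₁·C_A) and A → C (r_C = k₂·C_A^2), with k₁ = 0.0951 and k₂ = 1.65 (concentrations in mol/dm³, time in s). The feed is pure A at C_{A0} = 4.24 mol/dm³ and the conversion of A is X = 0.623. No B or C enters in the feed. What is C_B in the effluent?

Exit C_A = C_{A0}(1−X) = 4.24×0.377 = 1.598 mol/dm³.
A CSTR operates uniformly at the exit composition, giving r_B = 0.1520 and r_C = 4.216 (each k·C_A^n at C_A = 1.598).
Fraction of consumed A going to B: r_B/(r_B+r_C) = 0.03480.
C_B = 0.03480·C_{A0}·X = 0.03480×4.24×0.623 = 0.0919 mol/dm³.

0.0919 mol/dm³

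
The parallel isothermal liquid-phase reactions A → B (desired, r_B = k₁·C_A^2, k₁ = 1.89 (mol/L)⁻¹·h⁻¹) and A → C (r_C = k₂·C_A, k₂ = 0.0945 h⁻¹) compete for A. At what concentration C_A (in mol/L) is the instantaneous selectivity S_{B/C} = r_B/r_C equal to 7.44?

S_{B/C} = (k₁/k₂)·C_A ⇒ C_A = S·k₂/k₁.
= 7.44×0.0945/1.89 = 0.372 mol/L.

0.372 mol/L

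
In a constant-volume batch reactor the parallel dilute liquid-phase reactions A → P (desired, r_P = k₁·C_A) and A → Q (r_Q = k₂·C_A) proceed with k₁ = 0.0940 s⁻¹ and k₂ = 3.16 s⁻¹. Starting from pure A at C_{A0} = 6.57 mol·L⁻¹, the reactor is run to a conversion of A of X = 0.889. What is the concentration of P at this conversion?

0.169 mol·L⁻¹

C_A = C_{A0}(1−X) = 0.7293 mol·L⁻¹.
Both paths are first order in A, so the instantaneous fraction to P is constant: dC_P/d(−C_A) = k₁/(k₁+k₂) = 0.02889.
C_P = 0.02889·(C_{A0}−C_A) = 0.02889×5.841 = 0.169 mol·L⁻¹.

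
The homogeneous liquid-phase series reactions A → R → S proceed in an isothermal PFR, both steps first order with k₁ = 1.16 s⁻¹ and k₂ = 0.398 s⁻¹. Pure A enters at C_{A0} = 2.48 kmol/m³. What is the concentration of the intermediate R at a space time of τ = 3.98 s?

For first-order series with pure A initially, C_R(τ) = k₁C_{A0}/(k₂−k₁)·(e^(−k₁τ) − e^(−k₂τ)).
e^(−k₁τ) = e^(−1.16×3.98) = e^(−4.617) = 0.009884; e^(−k₂τ) = e^(−1.584) = 0.2051.
C_R = 1.16×2.48/(0.398−1.16) × (0.009884−0.2051) = (-3.775)×(-0.1953) = 0.7372 kmol/m³.

0.737 kmol/m³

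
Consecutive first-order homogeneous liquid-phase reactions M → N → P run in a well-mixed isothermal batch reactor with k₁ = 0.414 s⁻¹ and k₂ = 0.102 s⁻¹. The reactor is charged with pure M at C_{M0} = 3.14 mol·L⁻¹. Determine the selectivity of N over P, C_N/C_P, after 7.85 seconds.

1.31

For first-order series with pure M initially, C_N(t) = k₁C_{M0}/(k₂−k₁)·(e^(−k₁t) − e^(−k₂t)).
e^(−k₁t) = e^(−0.414×7.85) = e^(−3.250) = 0.03878; e^(−k₂t) = e^(−0.8007) = 0.4490.
C_N = 0.414×3.14/(0.102−0.414) × (0.03878−0.4490) = (-4.167)×(-0.4102) = 1.709 mol·L⁻¹.
C_M = C_{M0}e^(−k₁t) = 0.1218 mol·L⁻¹, so C_P = C_{M0}−C_M−C_N = 1.309 mol·L⁻¹; C_N/C_P = 1.31.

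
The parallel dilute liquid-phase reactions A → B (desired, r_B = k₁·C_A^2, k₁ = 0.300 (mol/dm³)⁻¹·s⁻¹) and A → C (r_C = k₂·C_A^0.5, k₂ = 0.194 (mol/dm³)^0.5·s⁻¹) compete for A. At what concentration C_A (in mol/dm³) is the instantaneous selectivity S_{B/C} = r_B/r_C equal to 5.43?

S_{B/C} = (k₁/k₂)·C_A^1.5 ⇒ C_A = (S·k₂/k₁)^(1/1.5).
= (5.43×0.194/0.300)^(0.6667) = (3.511)^(0.6667) = 2.31 mol/dm³.

2.31 mol/dm³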